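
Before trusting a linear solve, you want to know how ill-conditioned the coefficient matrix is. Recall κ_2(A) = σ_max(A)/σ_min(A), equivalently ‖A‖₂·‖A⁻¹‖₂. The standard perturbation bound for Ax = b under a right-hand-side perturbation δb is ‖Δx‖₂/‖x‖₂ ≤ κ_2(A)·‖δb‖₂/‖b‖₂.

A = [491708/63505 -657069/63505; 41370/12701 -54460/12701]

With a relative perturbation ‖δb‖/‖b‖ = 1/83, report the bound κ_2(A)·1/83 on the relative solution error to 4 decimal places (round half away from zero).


M = AᵀA = [1683808756/23863225 -2245037508/23863225; -2245037508/23863225 2993413969/23863225]. tr(M)=187088909/954529, det(M)=240100/954529
eigenvalues of AᵀA: λ = (tr ± √(tr²−4·det))/2 = 196, 1225/954529
κ = σ_max/σ_min = 14/(35/977) = 390.8000
κ_2(A)·‖δb‖/‖b‖ = 4.7084

4.7084


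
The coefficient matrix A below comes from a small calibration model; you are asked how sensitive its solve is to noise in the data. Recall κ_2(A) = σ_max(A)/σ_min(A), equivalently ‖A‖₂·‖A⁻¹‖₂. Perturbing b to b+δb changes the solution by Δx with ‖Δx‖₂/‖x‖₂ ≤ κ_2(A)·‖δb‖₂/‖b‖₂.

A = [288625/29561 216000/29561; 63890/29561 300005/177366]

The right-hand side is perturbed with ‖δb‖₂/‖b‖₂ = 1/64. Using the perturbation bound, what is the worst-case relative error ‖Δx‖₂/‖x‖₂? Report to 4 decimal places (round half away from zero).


M = AᵀA = [51984725/519841 116961725/1559523; 116961725/1559523 1052718025/18714276]. tr(M)=2924168125/18714276, det(M)=9765625/18714276
char-poly roots: 625/4 and 15625/4678569
κ = σ_max/σ_min = (25/2)/(125/2163) = 216.3000
κ_2(A)·‖δb‖/‖b‖ = 3.3797

3.3797


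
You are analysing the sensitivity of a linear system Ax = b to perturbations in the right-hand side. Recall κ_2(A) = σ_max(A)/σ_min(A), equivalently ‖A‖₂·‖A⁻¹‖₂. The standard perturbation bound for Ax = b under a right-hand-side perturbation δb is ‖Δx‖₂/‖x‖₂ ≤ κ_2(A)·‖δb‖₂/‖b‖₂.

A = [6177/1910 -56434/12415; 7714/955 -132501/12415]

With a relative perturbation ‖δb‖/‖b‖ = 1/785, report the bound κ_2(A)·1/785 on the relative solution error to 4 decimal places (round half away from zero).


0.1217

M = AᵀA = [276178513/3648100 -92031471/912025; -92031471/912025 122729653/912025]. tr(M)=30683885/145924, det(M)=707281/145924
λ_max, λ_min = (30683885/145924 ± √941087961602649/21293813776)/2 = 841/4, 841/36481
σ_max=√(841/4)=(29/2), σ_min=√(841/36481)=(29/191) → κ = 95.5000
κ_2(A)·‖δb‖/‖b‖ = 0.1217


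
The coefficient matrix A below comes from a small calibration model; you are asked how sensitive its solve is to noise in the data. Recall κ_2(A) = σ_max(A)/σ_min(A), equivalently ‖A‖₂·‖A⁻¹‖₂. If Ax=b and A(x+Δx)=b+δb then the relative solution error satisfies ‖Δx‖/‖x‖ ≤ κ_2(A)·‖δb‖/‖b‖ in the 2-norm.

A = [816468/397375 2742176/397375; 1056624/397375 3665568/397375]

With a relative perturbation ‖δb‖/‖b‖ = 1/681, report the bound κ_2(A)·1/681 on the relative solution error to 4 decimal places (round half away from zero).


form AᵀA = [71322970896/6316275625 244481043072/6316275625; 244481043072/6316275625 838236719104/6316275625] with trace 1455295504/10106041 and determinant 3686400/10106041
solving λ² − 1455295504/10106041·λ + 3686400/10106041 = 0 gives λ = 144, 25600/10106041
so κ_2 = √(144 / (25600/10106041)) = 238.4250
worst-case relative error ≤ 238.4250 × 1/681 = 0.3501

0.3501


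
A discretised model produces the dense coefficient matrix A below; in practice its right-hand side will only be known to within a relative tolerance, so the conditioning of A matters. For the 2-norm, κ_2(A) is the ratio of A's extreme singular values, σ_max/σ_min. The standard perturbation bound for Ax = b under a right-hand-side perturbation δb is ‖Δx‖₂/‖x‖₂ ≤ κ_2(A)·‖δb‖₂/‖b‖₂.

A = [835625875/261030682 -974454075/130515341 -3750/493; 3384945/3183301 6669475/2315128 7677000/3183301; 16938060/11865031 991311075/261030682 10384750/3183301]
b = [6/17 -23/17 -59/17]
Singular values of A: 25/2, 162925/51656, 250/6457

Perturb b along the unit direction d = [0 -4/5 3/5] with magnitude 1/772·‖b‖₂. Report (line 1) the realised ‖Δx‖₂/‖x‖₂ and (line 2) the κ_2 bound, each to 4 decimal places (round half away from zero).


from the listed singular values, σ₁ = 25/2, σ_n = 250/6457
κ_2(A) = (25/2) / (250/6457) = 322.8500
worst-case relative error ≤ 322.8500 × 1/772 = 0.4182
solve Ax = b  →  x = [-4.8126 17.0561 -18.8134]
‖b‖ = 3.7417, ‖x‖ = 25.8460
with δb = [0.0000 -0.0039 0.0029], A·Δx = δb → ‖Δx‖ = 0.1252
relative error = 0.0048
tightness: 0.0048 against a bound of 0.4182 (unrounded ratio ≈ 0.0116)

0.0048
0.4182


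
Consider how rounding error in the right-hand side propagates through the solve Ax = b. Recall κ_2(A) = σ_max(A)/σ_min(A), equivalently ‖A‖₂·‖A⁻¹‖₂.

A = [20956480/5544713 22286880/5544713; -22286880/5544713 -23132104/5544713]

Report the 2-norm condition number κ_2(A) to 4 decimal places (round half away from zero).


164.8250

form AᵀA = [1112816972800/36556292809 1168367397120/36556292809; 1168367397120/36556292809 1226871885376/36556292809] with trace 2782031936/43467649 and determinant 6553600/43467649
solving λ² − 2782031936/43467649·λ + 6553600/43467649 = 0 gives λ = 64, 102400/43467649
so κ_2 = √(64 / (102400/43467649)) = 164.8250


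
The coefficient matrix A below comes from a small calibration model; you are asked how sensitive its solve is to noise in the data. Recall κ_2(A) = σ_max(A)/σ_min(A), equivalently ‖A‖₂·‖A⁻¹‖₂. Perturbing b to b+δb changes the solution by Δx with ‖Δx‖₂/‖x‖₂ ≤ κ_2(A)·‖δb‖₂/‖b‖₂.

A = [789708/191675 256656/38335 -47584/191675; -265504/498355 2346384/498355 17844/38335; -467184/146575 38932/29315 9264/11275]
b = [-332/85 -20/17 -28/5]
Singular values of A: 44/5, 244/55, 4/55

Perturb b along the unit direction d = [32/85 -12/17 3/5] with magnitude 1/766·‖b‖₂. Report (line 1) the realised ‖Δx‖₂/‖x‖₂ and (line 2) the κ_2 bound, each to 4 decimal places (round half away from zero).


0.0023
0.1580

σ_max = 44/5, σ_min = 4/55
κ_2(A) = (44/5) / (4/55) = 121.0000
worst-case relative error ≤ 121.0000 × 1/766 = 0.1580
solve Ax = b  →  x = [-10.5073 3.8856 -53.8565]
‖b‖₂ = 6.9282 and ‖x‖₂ = 55.0093
δb = ε·‖b‖·d = [0.0034 -0.0064 0.0054]; solving A·Δx = δb gives ‖Δx‖ = 0.1244
relative error = 0.0023
realised/bound (from unrounded values) ≈ 0.0143


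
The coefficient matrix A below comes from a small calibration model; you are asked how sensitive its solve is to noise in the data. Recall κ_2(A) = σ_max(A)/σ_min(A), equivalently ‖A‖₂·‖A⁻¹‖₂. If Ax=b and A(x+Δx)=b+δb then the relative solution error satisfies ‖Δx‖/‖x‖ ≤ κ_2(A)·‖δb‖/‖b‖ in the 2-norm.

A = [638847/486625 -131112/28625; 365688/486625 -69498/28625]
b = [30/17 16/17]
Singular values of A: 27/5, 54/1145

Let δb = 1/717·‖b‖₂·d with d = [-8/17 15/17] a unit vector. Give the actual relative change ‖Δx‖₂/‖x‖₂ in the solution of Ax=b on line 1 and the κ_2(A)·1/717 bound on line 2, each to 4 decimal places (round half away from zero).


0.1597
0.1597

σ_max = 27/5, σ_min = 54/1145
κ = σ_max/σ_min = (27/5)/(54/1145) = 114.5000
κ_2(A)·‖δb‖/‖b‖ = 0.1597
solve Ax = b  →  x = [0.1037 -0.3556]
‖b‖ = 2.0000, ‖x‖ = 0.3704
δb = ε·‖b‖·d = [-0.0013 0.0025]; solving A·Δx = δb gives ‖Δx‖ = 0.0591
relative error = 0.1597
so the bound is sharp here: realised error equals the bound


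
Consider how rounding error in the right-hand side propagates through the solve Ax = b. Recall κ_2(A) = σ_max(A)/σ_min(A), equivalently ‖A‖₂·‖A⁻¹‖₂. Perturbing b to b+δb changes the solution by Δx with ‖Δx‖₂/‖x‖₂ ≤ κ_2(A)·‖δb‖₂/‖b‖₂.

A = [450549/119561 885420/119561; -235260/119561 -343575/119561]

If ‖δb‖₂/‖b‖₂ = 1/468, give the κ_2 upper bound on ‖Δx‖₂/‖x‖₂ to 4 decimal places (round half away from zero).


form AᵀA = [1528648929/84584809 2838784320/84584809; 2838784320/84584809 5337351225/84584809] with trace 23757786/292681 and determinant 4100625/292681
solving λ² − 23757786/292681·λ + 4100625/292681 = 0 gives λ = 81, 50625/292681
κ = σ_max/σ_min = 9/(225/541) = 21.6400
κ_2(A)·‖δb‖/‖b‖ = 0.0462

0.0462


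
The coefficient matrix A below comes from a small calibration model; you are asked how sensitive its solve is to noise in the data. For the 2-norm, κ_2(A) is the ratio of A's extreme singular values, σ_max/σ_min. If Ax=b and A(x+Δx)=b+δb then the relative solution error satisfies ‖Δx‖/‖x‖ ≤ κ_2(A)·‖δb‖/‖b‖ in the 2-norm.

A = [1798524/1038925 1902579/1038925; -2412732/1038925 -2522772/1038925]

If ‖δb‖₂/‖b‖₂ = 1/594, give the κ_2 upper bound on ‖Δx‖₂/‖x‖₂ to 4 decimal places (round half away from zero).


0.6031

form AᵀA = [362238571296/43174606225 76068853812/8634921245; 76068853812/8634921245 399367416609/43174606225] with trace 181119141/10267445 and determinant 3111696/1283430625
λ_max, λ_min = (181119141/10267445 ± √820078021580417649/2635510670700625)/2 = 441/25, 7056/51337225
so κ_2 = √((441/25) / (7056/51337225)) = 358.2500
perturbation bound = 358.2500·1/594 = 0.6031


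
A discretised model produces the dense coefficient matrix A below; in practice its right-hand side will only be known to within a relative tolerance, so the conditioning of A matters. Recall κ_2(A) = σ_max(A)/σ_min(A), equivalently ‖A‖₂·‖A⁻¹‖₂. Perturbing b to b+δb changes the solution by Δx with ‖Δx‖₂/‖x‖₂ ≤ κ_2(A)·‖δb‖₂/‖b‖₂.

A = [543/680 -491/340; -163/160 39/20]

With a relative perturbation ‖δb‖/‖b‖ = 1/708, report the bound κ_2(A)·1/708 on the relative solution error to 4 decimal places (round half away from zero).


0.1243

M = AᵀA = [495841/295936 -116145/36992; -116145/36992 13613/2312]. tr(M)=7745/1024, det(M)=121/16384
char-poly roots: 121/16 and 1/1024
κ_2(A) = √(λ_max/λ_min) = √((121/16) / (1/1024)) = 88.0000
perturbation bound = 88.0000·1/708 = 0.1243


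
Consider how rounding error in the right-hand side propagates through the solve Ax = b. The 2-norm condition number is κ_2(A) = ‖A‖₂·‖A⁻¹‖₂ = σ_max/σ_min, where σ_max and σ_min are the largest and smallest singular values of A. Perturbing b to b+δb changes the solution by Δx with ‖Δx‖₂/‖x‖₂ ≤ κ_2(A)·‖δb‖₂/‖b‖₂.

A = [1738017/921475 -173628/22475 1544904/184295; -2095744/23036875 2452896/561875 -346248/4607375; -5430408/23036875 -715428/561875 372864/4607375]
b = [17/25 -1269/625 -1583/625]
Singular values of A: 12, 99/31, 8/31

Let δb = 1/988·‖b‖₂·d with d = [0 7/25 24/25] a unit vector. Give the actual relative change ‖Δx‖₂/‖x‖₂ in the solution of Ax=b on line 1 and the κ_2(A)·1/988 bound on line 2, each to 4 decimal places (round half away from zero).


σ_max = 12, σ_min = 8/31
condition number: 12 ÷ (8/31) = 46.5000
κ_2(A)·‖δb‖/‖b‖ = 0.0471
solve Ax = b  →  x = [11.3043 -0.2763 -2.7170]
‖b‖₂ = 3.3166 and ‖x‖₂ = 11.6295
re-solving with b+δb shifts x by Δx of norm 0.0130
dividing the unrounded norms, ‖Δx‖/‖x‖ = 0.0011
so the bound overstates the realised error by a factor of ≈ 42.0772 (computed from the unrounded values)

0.0011
0.0471


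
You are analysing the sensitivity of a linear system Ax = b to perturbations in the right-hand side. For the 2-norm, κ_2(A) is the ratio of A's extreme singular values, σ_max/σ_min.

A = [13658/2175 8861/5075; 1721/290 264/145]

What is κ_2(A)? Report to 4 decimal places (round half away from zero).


75.6000

form AᵀA = [1679641/22500 285718/13125; 285718/13125 194881/30625] with trace 142909/1764 and determinant 225/196
solving λ² − 142909/1764·λ + 225/196 = 0 gives λ = 81, 25/1764
κ = σ_max/σ_min = 9/(5/42) = 75.6000


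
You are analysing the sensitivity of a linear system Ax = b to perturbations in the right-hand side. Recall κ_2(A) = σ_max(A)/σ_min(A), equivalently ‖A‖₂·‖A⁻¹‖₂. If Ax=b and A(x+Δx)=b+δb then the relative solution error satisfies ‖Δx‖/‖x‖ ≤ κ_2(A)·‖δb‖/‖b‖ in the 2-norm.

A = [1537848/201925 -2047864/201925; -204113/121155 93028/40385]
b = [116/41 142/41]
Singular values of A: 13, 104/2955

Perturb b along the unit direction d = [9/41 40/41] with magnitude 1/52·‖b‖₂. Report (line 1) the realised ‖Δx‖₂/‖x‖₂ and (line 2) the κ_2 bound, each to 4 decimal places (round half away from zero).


0.0215
7.1034

from the listed singular values, σ₁ = 13, σ_n = 104/2955
κ_2(A) = 13 / (104/2955) = 369.3750
perturbation bound = 369.3750·1/52 = 7.1034
solve Ax = b  →  x = [91.0154 68.0692]
‖b‖ = 4.4721, ‖x‖ = 113.6540
re-solving with b+δb shifts x by Δx of norm 2.4436
dividing the unrounded norms, ‖Δx‖/‖x‖ = 0.0215
tightness: 0.0215 against a bound of 7.1034 (unrounded ratio ≈ 0.0030)


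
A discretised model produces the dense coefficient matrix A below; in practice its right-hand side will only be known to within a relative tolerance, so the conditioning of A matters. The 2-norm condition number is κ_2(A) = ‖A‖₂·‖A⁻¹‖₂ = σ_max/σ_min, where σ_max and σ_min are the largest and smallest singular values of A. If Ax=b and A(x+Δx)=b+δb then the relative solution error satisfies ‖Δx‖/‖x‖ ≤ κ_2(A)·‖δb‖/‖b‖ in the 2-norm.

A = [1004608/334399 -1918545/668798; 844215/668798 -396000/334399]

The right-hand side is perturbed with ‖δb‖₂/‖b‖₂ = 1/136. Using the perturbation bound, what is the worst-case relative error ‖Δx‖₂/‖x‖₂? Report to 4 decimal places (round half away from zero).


M = AᵀA = [28104425449/2646690916 -6691404720/661672729; -6691404720/661672729 25491591225/2646690916]. tr(M)=31864457/1573538, det(M)=50625/12588304
λ_max, λ_min = (31864457/1573538 ± √253825947431056/619005459361)/2 = 81/4, 625/3147076
κ_2(A) = √(λ_max/λ_min) = √((81/4) / (625/3147076)) = 319.3200
κ_2(A)·‖δb‖/‖b‖ = 2.3479

2.3479


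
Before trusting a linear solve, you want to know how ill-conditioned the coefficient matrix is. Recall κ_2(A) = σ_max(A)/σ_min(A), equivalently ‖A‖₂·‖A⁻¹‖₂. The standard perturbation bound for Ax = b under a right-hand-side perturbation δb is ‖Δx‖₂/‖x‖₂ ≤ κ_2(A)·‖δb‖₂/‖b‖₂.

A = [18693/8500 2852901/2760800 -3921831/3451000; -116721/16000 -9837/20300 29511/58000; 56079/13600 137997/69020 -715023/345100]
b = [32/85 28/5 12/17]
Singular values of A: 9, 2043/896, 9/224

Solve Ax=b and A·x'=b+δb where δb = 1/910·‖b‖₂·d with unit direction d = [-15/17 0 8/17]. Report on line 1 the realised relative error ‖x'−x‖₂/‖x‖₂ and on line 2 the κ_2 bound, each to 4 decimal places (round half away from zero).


σ_max = 9, σ_min = 9/224
κ = σ_max/σ_min = 9/(9/224) = 224.0000
bound on ‖Δx‖/‖x‖: κ·ε = 224.0000·1/910 = 0.2462
solve Ax = b  →  x = [-0.9179 1.0756 -1.1294]
‖b‖₂ = 5.6569 and ‖x‖₂ = 1.8097
δb = ε·‖b‖·d = [-0.0055 0.0000 0.0029]; solving A·Δx = δb gives ‖Δx‖ = 0.1547
relative error = 0.0855
realised/bound (from unrounded values) ≈ 0.3473

0.0855
0.2462


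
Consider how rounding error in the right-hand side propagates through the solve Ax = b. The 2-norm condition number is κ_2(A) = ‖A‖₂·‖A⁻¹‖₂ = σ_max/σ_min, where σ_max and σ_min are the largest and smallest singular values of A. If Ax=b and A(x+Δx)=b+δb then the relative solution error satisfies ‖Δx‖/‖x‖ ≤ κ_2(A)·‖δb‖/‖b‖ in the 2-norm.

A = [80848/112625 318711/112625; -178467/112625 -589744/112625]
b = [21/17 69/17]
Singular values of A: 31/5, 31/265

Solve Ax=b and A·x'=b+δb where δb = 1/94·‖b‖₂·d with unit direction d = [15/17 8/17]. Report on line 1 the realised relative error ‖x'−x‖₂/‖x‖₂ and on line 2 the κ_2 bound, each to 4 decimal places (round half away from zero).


σ_max = 31/5, σ_min = 31/265
condition number: (31/5) ÷ (31/265) = 53.0000
κ_2(A)·‖δb‖/‖b‖ = 0.5638
solve Ax = b  →  x = [-24.7548 6.7161]
‖b‖₂ = 4.2426 and ‖x‖₂ = 25.6497
re-solving with b+δb shifts x by Δx of norm 0.3858
relative error = 0.0150
realised/bound (from unrounded values) ≈ 0.0267

0.0150
0.5638


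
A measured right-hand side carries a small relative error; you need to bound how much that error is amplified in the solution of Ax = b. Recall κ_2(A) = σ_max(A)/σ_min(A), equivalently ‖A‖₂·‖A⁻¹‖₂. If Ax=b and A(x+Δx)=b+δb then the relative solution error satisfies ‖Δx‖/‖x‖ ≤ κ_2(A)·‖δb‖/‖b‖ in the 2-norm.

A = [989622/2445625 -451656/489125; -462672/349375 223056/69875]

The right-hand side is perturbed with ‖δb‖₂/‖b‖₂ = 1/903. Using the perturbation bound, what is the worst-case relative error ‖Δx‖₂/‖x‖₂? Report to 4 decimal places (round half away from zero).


form AᵀA = [18349688484/9569730625 -8806168368/1913946125; -8806168368/1913946125 4227100992/382789225] with trace 733888836/56625625 and determinant 6718464/1415640625
eigenvalues of AᵀA: λ = (tr ± √(tr²−4·det))/2 = 324/25, 20736/56625625
so κ_2 = √((324/25) / (20736/56625625)) = 188.1250
worst-case relative error ≤ 188.1250 × 1/903 = 0.2083

0.2083


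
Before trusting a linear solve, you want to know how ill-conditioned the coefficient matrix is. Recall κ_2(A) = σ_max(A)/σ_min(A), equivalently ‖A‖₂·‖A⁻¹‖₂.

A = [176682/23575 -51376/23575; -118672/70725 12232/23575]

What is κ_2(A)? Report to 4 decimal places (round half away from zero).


276.0000

AᵀA = [7020388/119025 -682528/39675; -682528/39675 66368/13225]; tr = 304708/4761, det = 256/4761
eigenvalues of AᵀA: λ = (tr ± √(tr²−4·det))/2 = 64, 4/4761
κ_2(A) = √(λ_max/λ_min) = √(64 / (4/4761)) = 276.0000


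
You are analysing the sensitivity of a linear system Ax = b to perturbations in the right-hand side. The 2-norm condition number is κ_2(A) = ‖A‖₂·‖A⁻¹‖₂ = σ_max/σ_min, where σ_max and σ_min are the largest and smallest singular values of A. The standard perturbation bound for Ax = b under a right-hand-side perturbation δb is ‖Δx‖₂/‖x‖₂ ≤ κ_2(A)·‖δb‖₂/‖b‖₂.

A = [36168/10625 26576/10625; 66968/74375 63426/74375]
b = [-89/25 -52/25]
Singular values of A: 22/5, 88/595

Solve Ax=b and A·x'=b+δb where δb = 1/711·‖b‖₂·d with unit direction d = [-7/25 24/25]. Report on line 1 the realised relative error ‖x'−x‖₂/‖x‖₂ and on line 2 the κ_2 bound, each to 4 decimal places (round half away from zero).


0.0057
0.0418

largest singular value 22/5, smallest 88/595
condition number: (22/5) ÷ (88/595) = 29.7500
κ_2(A)·‖δb‖/‖b‖ = 0.0418
solve Ax = b  →  x = [3.3295 -5.9545]
‖b‖ = 4.1231, ‖x‖ = 6.8222
with δb = [-0.0016 0.0056], A·Δx = δb → ‖Δx‖ = 0.0392
realised ‖Δx‖/‖x‖ = 0.0057
tightness: 0.0057 against a bound of 0.0418 (unrounded ratio ≈ 0.1374)


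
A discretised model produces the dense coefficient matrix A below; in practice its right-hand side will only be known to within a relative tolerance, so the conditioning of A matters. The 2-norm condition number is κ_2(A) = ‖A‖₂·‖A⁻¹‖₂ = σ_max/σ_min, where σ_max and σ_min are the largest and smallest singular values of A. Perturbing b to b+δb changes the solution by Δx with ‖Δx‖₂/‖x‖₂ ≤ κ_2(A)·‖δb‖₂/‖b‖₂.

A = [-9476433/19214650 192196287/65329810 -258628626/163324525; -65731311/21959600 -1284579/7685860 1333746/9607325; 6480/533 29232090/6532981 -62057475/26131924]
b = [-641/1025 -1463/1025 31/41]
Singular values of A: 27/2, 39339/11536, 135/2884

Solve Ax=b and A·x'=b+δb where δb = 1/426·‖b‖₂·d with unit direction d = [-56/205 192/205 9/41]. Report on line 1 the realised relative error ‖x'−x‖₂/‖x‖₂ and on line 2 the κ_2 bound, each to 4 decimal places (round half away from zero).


0.0041
0.6770

largest singular value 27/2, smallest 135/2884
κ_2(A) = (27/2) / (135/2884) = 288.4000
perturbation bound = 288.4000·1/426 = 0.6770
solve Ax = b  →  x = [0.1812 -10.2669 -18.7357]
‖b‖ = 1.7321, ‖x‖ = 21.3651
δb = ε·‖b‖·d = [-0.0011 0.0038 0.0009]; solving A·Δx = δb gives ‖Δx‖ = 0.0869
dividing the unrounded norms, ‖Δx‖/‖x‖ = 0.0041
so the bound overstates the realised error by a factor of ≈ 166.5245 (computed from the unrounded values)


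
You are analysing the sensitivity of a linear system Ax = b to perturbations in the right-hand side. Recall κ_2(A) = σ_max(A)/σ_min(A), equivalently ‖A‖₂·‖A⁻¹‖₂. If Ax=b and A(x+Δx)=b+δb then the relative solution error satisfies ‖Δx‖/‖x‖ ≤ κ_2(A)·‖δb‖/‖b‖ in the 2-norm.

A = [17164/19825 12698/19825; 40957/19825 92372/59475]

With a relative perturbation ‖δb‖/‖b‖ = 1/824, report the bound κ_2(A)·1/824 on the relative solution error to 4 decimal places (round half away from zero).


AᵀA = [2333821/465125 5251036/1395375; 5251036/1395375 11815076/4186125]; tr = 6563893/837225, det = 9604/20930625
λ_max, λ_min = (6563893/837225 ± √1723336192081/28037828025)/2 = 196/25, 49/837225
so κ_2 = √((196/25) / (49/837225)) = 366.0000
κ_2(A)·‖δb‖/‖b‖ = 0.4442

0.4442


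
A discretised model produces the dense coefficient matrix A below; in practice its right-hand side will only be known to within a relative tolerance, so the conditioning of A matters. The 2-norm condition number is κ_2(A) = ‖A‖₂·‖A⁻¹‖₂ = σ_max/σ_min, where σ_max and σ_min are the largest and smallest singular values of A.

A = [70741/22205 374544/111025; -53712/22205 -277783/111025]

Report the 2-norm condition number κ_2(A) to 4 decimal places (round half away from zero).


AᵀA = [315570721/19722481 1656635904/98612405; 1656635904/98612405 8697864121/493062025]; tr = 16587132146/493062025, det = 707281/19722481
λ_max, λ_min = (16587132146/493062025 ± √275098079488656162816/243110160497100625)/2 = 841/25, 21025/19722481
σ_max=√(841/25)=(29/5), σ_min=√(21025/19722481)=(145/4441) → κ = 177.6400

177.6400


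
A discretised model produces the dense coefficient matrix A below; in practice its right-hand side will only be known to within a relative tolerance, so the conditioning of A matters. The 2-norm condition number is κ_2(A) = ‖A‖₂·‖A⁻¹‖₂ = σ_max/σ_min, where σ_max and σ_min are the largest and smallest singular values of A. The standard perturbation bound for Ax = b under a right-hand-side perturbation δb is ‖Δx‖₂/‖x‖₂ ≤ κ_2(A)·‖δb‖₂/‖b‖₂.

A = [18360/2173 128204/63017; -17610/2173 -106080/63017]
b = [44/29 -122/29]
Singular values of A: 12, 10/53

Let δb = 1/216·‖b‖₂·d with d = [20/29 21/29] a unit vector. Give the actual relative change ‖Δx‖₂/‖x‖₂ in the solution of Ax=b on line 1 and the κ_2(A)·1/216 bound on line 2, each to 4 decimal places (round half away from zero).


0.0103
0.2944

σ_max = 12, σ_min = 10/53
κ = σ_max/σ_min = 12/(10/53) = 63.6000
worst-case relative error ≤ 63.6000 × 1/216 = 0.2944
solve Ax = b  →  x = [2.6520 -10.2683]
‖b‖₂ = 4.4721 and ‖x‖₂ = 10.6052
re-solving with b+δb shifts x by Δx of norm 0.1097
relative error = 0.0103
realised/bound (from unrounded values) ≈ 0.0351


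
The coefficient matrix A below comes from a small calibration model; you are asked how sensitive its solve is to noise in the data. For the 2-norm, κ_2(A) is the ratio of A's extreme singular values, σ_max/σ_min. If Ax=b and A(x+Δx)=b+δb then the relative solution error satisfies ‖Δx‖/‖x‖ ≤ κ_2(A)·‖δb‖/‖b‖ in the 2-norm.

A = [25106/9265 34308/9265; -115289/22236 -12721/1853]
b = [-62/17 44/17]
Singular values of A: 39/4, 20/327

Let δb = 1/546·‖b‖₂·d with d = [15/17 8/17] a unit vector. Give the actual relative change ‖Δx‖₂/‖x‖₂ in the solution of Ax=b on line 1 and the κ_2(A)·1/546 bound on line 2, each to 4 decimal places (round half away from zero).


0.0041
0.2920

largest singular value 39/4, smallest 20/327
κ_2(A) = (39/4) / (20/327) = 159.4125
κ_2(A)·‖δb‖/‖b‖ = 0.2920
solve Ax = b  →  x = [25.9138 -19.9482]
‖b‖ = 4.4721, ‖x‖ = 32.7026
with δb = [0.0072 0.0039], A·Δx = δb → ‖Δx‖ = 0.1339
relative error = 0.0041
tightness: 0.0041 against a bound of 0.2920 (unrounded ratio ≈ 0.0140)


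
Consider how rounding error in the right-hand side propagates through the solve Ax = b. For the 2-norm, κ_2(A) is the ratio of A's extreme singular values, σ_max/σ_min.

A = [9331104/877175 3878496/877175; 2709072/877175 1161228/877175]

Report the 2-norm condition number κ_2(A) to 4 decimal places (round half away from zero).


AᵀA = [11619516672/94699813 4841415360/94699813; 4841415360/94699813 2017376208/94699813]; tr = 1048991760/7284601, det = 1327104/7284601
char-poly roots: 144 and 9216/7284601
so κ_2 = √(144 / (9216/7284601)) = 337.3750

337.3750


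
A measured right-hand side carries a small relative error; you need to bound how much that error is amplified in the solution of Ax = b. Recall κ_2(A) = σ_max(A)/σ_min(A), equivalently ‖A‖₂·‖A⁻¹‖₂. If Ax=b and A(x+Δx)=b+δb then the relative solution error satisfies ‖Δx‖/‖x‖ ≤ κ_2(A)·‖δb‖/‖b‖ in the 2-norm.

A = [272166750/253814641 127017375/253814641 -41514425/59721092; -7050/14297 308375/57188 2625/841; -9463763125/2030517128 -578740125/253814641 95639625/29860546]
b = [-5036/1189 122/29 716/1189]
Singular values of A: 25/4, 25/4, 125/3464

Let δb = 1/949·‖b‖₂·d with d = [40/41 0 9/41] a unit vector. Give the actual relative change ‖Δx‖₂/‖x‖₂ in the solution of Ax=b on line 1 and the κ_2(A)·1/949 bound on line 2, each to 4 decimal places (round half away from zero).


largest singular value 25/4, smallest 125/3464
condition number: (25/4) ÷ (125/3464) = 173.2000
perturbation bound = 173.2000·1/949 = 0.1825
solve Ax = b  →  x = [-71.0647 38.2638 -75.9834]
2-norm of b is 6.0000; of x, 110.8503
with δb = [0.0062 0.0000 0.0014], A·Δx = δb → ‖Δx‖ = 0.1752
dividing the unrounded norms, ‖Δx‖/‖x‖ = 0.0016
tightness: 0.0016 against a bound of 0.1825 (unrounded ratio ≈ 0.0087)

0.0016
0.1825


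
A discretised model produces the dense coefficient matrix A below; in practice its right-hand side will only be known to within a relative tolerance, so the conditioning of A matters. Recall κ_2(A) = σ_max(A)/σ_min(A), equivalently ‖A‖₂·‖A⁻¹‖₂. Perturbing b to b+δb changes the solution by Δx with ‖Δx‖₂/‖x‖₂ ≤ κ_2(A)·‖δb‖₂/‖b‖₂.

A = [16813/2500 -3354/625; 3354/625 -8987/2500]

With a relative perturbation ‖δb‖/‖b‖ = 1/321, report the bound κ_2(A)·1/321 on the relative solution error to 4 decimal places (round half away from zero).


0.0779

AᵀA = [18506641/250000 -865332/15625; -865332/15625 10430209/250000]; tr = 578737/5000, det = 3418801/160000
char-poly roots: 1849/16 and 1849/10000
so κ_2 = √((1849/16) / (1849/10000)) = 25.0000
bound on ‖Δx‖/‖x‖: κ·ε = 25.0000·1/321 = 0.0779


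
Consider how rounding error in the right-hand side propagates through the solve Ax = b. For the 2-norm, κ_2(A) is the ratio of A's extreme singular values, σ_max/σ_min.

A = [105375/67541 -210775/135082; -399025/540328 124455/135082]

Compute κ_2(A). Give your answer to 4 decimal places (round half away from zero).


21.9200

AᵀA = [3009930625/1010222656 -786657375/252555664; -786657375/252555664 103659425/31569458]; tr = 7523225/1201216, det = 390625/4804864
solving λ² − 7523225/1201216·λ + 390625/4804864 = 0 gives λ = 25/4, 15625/1201216
σ_max=√(25/4)=(5/2), σ_min=√(15625/1201216)=(125/1096) → κ = 21.9200


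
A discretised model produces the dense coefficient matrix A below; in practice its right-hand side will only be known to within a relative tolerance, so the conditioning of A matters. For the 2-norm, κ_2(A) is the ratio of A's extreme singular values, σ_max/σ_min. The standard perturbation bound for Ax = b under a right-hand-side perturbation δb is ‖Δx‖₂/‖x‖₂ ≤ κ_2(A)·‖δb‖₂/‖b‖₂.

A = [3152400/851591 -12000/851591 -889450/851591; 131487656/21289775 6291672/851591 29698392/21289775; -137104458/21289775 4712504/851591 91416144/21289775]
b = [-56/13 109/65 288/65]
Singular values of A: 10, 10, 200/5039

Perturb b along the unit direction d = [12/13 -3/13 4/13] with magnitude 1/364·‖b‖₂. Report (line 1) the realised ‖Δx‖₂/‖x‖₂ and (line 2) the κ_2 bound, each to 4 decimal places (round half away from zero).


σ_max = 10, σ_min = 200/5039
condition number: 10 ÷ (200/5039) = 251.9500
perturbation bound = 251.9500·1/364 = 0.6922
solve Ax = b  →  x = [-19.8767 29.4404 -66.7202]
‖b‖₂ = 6.4031 and ‖x‖₂ = 75.5871
with δb = [0.0162 -0.0041 0.0054], A·Δx = δb → ‖Δx‖ = 0.4432
realised ‖Δx‖/‖x‖ = 0.0059
tightness: 0.0059 against a bound of 0.6922 (unrounded ratio ≈ 0.0085)

0.0059
0.6922


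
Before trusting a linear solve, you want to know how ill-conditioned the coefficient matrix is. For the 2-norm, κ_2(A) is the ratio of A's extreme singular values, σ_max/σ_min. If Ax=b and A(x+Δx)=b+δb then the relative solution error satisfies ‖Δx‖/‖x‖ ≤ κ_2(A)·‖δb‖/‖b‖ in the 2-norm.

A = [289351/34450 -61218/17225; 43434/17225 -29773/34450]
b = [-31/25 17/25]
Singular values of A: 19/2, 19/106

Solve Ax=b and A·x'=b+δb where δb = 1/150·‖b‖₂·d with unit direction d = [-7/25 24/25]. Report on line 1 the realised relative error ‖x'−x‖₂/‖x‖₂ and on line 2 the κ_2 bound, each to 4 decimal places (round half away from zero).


from the listed singular values, σ₁ = 19/2, σ_n = 19/106
κ = σ_max/σ_min = (19/2)/(19/106) = 53.0000
worst-case relative error ≤ 53.0000 × 1/150 = 0.3533
solve Ax = b  →  x = [2.0486 5.1903]
‖b‖ = 1.4142, ‖x‖ = 5.5799
δb = ε·‖b‖·d = [-0.0026 0.0091]; solving A·Δx = δb gives ‖Δx‖ = 0.0526
realised ‖Δx‖/‖x‖ = 0.0094
so the bound overstates the realised error by a factor of ≈ 37.4833 (computed from the unrounded values)

0.0094
0.3533


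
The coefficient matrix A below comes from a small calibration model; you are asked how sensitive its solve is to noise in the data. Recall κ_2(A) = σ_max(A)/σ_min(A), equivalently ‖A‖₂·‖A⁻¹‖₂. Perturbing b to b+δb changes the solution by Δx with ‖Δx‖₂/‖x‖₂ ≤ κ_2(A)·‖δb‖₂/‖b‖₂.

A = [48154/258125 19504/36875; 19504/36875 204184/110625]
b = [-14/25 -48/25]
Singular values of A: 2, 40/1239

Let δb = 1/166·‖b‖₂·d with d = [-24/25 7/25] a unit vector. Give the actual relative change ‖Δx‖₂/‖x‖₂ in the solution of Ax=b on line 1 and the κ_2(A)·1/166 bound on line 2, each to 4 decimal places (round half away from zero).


largest singular value 2, smallest 40/1239
κ = σ_max/σ_min = 2/(40/1239) = 61.9500
perturbation bound = 61.9500·1/166 = 0.3732
solve Ax = b  →  x = [-0.2800 -0.9600]
‖b‖ = 2.0000, ‖x‖ = 1.0000
δb = ε·‖b‖·d = [-0.0116 0.0034]; solving A·Δx = δb gives ‖Δx‖ = 0.3732
realised ‖Δx‖/‖x‖ = 0.3732
tightness: 0.3732 against a bound of 0.3732; the bound is attained (ratio 1)

0.3732
0.3732


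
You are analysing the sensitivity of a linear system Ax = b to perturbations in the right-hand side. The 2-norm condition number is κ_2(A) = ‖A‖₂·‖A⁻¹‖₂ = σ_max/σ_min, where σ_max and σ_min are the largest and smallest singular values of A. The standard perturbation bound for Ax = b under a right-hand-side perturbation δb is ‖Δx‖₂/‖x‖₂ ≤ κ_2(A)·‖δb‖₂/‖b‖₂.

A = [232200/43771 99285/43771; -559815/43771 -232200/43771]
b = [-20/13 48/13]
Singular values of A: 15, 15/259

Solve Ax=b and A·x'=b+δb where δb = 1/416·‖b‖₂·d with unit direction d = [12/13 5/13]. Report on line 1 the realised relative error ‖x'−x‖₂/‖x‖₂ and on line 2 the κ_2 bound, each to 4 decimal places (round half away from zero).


0.6226
0.6226

from the listed singular values, σ₁ = 15, σ_n = 15/259
condition number: 15 ÷ (15/259) = 259.0000
worst-case relative error ≤ 259.0000 × 1/416 = 0.6226
solve Ax = b  →  x = [-0.2462 -0.1026]
‖b‖₂ = 4.0000 and ‖x‖₂ = 0.2667
re-solving with b+δb shifts x by Δx of norm 0.1660
dividing the unrounded norms, ‖Δx‖/‖x‖ = 0.6226
so the bound is sharp here: realised error equals the bound


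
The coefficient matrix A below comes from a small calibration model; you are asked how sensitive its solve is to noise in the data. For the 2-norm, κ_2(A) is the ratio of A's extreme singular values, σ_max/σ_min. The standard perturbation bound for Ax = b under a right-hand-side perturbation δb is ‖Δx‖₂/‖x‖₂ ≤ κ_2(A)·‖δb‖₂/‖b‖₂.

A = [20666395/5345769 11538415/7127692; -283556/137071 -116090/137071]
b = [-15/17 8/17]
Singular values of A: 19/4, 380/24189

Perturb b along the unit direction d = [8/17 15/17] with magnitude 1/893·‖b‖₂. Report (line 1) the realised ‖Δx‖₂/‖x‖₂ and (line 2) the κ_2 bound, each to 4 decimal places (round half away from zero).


from the listed singular values, σ₁ = 19/4, σ_n = 380/24189
condition number: (19/4) ÷ (380/24189) = 302.3625
perturbation bound = 302.3625·1/893 = 0.3386
solve Ax = b  →  x = [-0.1943 -0.0810]
2-norm of b is 1.0000; of x, 0.2105
δb = ε·‖b‖·d = [0.0005 0.0010]; solving A·Δx = δb gives ‖Δx‖ = 0.0713
realised ‖Δx‖/‖x‖ = 0.3386
so the bound is sharp here: realised error equals the bound

0.3386
0.3386


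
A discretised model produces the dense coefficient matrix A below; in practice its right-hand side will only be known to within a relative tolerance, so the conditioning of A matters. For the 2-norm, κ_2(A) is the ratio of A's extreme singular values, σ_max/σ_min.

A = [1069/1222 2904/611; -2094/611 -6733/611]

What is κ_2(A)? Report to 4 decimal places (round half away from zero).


M = AᵀA = [110545/8836 92610/2209; 92610/2209 318145/2209]. tr(M)=1383125/8836, det(M)=390625/8836
solving λ² − 1383125/8836·λ + 390625/8836 = 0 gives λ = 625/4, 625/2209
κ = σ_max/σ_min = (25/2)/(25/47) = 23.5000

23.5000


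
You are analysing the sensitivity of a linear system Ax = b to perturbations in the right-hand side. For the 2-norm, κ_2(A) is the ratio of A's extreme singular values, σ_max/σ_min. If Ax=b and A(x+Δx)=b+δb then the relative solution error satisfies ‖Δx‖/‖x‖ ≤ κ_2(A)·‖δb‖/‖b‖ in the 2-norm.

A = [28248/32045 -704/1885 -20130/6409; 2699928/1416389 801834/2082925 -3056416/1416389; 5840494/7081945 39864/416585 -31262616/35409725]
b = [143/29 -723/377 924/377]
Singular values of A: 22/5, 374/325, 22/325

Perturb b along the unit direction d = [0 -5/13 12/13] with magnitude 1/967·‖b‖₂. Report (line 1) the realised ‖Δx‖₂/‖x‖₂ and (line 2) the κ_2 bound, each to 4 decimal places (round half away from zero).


from the listed singular values, σ₁ = 22/5, σ_n = 22/325
condition number: (22/5) ÷ (22/325) = 65.0000
worst-case relative error ≤ 65.0000 × 1/967 = 0.0672
solve Ax = b  →  x = [16.0167 -40.7400 7.7695]
‖b‖ = 5.8310, ‖x‖ = 44.4595
re-solving with b+δb shifts x by Δx of norm 0.0891
dividing the unrounded norms, ‖Δx‖/‖x‖ = 0.0020
realised/bound (from unrounded values) ≈ 0.0298

0.0020
0.0672


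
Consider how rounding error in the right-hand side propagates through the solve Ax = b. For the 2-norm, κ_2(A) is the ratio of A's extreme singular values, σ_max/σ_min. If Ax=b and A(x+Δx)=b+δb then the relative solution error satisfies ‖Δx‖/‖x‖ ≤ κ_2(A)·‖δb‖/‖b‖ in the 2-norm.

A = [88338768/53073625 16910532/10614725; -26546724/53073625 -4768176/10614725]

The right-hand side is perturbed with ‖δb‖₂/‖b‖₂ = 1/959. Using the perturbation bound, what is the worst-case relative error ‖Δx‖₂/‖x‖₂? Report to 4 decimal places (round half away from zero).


form AᵀA = [13613546379024/4506895473025 2592696024576/901379094605; 2592696024576/901379094605 493922551824/180275818921] with trace 30869928864/5358972025 and determinant 518400/214358881
λ_max, λ_min = (30869928864/5358972025 ± √952674698958644330496/28718581164732600625)/2 = 144/25, 90000/214358881
κ = σ_max/σ_min = (12/5)/(300/14641) = 117.1280
κ_2(A)·‖δb‖/‖b‖ = 0.1221

0.1221


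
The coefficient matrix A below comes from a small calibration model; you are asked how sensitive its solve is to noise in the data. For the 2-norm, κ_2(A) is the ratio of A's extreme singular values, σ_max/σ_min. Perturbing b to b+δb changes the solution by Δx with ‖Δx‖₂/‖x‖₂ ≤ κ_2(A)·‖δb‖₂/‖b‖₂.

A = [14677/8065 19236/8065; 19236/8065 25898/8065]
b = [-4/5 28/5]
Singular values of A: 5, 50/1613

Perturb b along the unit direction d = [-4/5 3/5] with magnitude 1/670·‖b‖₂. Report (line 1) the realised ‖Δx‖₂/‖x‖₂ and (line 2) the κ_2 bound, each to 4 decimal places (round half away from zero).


σ_max = 5, σ_min = 50/1613
κ = σ_max/σ_min = 5/(50/1613) = 161.3000
bound on ‖Δx‖/‖x‖: κ·ε = 161.3000·1/670 = 0.2407
solve Ax = b  →  x = [-102.7520 78.0640]
‖b‖₂ = 5.6569 and ‖x‖₂ = 129.0425
with δb = [-0.0068 0.0051], A·Δx = δb → ‖Δx‖ = 0.2724
realised ‖Δx‖/‖x‖ = 0.0021
so the bound overstates the realised error by a factor of ≈ 114.0585 (computed from the unrounded values)

0.0021
0.2407


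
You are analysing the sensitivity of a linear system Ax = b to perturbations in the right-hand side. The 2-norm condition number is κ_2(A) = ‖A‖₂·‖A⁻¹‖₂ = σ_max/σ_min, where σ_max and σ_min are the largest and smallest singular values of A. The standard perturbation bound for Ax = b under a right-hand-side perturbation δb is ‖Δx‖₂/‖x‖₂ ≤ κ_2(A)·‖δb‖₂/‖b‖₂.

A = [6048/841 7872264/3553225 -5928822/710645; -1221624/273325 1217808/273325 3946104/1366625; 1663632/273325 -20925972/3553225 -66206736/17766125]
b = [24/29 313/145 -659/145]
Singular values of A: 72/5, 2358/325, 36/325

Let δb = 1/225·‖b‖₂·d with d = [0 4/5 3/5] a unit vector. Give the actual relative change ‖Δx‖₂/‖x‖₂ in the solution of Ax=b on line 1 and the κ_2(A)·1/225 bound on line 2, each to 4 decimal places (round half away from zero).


from the listed singular values, σ₁ = 72/5, σ_n = 36/325
condition number: (72/5) ÷ (36/325) = 130.0000
bound on ‖Δx‖/‖x‖: κ·ε = 130.0000·1/225 = 0.5778
solve Ax = b  →  x = [-6.3769 -1.9502 -6.1139]
2-norm of b is 5.0990; of x, 9.0470
Δx = A⁻¹·δb where δb = 1/225·5.0990·d; ‖Δx‖ = 0.2046
dividing the unrounded norms, ‖Δx‖/‖x‖ = 0.0226
so the bound overstates the realised error by a factor of ≈ 25.5494 (computed from the unrounded values)

0.0226
0.5778


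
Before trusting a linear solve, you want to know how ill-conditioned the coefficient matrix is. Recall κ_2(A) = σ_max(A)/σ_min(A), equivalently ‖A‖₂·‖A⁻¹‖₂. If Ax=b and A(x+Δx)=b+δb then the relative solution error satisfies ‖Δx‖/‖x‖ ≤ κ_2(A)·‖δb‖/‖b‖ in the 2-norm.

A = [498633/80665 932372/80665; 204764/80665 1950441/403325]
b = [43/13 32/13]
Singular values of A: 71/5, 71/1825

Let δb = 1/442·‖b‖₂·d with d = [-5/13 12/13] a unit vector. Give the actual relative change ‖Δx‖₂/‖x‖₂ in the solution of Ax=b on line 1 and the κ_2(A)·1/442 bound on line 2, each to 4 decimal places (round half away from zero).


largest singular value 71/5, smallest 71/1825
κ_2(A) = (71/5) / (71/1825) = 365.0000
worst-case relative error ≤ 365.0000 × 1/442 = 0.8258
solve Ax = b  →  x = [-22.5476 12.3447]
2-norm of b is 4.1231; of x, 25.7058
with δb = [-0.0036 0.0086], A·Δx = δb → ‖Δx‖ = 0.2398
dividing the unrounded norms, ‖Δx‖/‖x‖ = 0.0093
tightness: 0.0093 against a bound of 0.8258 (unrounded ratio ≈ 0.0113)

0.0093
0.8258
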